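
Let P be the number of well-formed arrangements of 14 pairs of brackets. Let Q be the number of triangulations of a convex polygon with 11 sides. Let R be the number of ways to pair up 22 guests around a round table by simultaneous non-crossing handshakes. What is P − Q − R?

2610792

A balanced arrangement of 14 bracket pairs is a Dyck word of semilength 14, so the count is C_14. So P = C_14 = 2674440.
Triangulations of a convex m-gon are counted by C_{m−2}; with m = 11 this is C_9. So Q = C_9 = 4862.
With 22 = 2·11 people, non-crossing handshake pairings are non-crossing perfect matchings on a circle, counted by C_11. So R = C_11 = 58786.
P − Q − R = 2674440 − 4862 − 58786 = 2610792.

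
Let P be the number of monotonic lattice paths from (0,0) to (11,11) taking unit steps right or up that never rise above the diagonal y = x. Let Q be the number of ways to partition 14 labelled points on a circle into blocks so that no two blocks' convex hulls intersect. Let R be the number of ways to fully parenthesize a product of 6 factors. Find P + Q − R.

Sub-diagonal monotone paths from (0,0) to (11,11) biject with Dyck paths of semilength 11, giving C_11. So P = C_11 = 58786.
The non-crossing partitions of [14] form a lattice of size C_14. So Q = C_14 = 2674440.
Bracketing 6 factors into binary products is counted by C_{6−1} = C_5. So R = C_5 = 42.
P + Q − R = 58786 + 2674440 − 42 = 2733184.

2733184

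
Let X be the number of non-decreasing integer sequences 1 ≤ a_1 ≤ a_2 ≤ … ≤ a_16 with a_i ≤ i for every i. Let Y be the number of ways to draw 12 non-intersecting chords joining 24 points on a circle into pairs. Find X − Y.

35149658

Such sub-staircase sequences of length n are counted by C_n; here n = 16. So X = C_16 = 35357670.
Non-crossing perfect matchings of 2n points on a circle are counted by C_n; with 24 points, n = 12. So Y = C_12 = 208012.
X − Y = 35357670 − 208012 = 35149658.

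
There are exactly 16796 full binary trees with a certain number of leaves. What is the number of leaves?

11

Full binary trees with L leaves are counted by C_{L−1}, and C_10 = 16796.
So the index is 10, and the number of leaves is 10 + 1 = 11.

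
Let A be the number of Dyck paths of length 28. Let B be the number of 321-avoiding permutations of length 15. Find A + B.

12369285

Dyck paths of semilength n (length 2n) are counted by C_n; here n = 14. So A = C_14 = 2674440.
For any fixed pattern of length 3, the pattern-avoiding permutations of [15] number C_15. So B = C_15 = 9694845.
A + B = 2674440 + 9694845 = 12369285.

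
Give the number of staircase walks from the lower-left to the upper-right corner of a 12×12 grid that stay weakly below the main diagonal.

Sub-diagonal monotone paths from (0,0) to (12,12) biject with Dyck paths of semilength 12, giving C_12.
C_12 = C(24,12)/13 = 2704156/13 = 208012.

208012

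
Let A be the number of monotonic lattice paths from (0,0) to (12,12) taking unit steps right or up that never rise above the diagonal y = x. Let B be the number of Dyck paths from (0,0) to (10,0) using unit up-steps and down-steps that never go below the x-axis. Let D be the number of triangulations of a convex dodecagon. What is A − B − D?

191174

Sub-diagonal monotone paths from (0,0) to (12,12) biject with Dyck paths of semilength 12, giving C_12. So A = C_12 = 208012.
Dyck paths of semilength n (length 2n) are counted by C_n; here n = 5. So B = C_5 = 42.
Triangulations of a convex m-gon are counted by C_{m−2}; with m = 12 this is C_10. So D = C_10 = 16796.
A − B − D = 208012 − 42 − 16796 = 191174.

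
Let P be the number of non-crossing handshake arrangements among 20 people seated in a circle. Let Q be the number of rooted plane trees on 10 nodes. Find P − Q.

With 20 = 2·10 people, non-crossing handshake pairings are non-crossing perfect matchings on a circle, counted by C_10. So P = C_10 = 16796.
A rooted plane tree on 10 nodes has 9 edges, and such trees are counted by C_9. So Q = C_9 = 4862.
P − Q = 16796 − 4862 = 11934.

11934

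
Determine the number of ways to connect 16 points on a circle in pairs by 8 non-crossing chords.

Non-crossing perfect matchings of 2n points on a circle are counted by C_n; with 16 points, n = 8.
C_8 = C(16,8)/9 = 12870/9 = 1430.

1430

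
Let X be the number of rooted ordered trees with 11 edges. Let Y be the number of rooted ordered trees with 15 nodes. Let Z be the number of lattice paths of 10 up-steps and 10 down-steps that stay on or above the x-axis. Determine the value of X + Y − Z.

2716430

A rooted plane tree with 11 edges has 12 nodes, and the count is C_11. So X = C_11 = 58786.
A rooted plane tree on 15 nodes has 14 edges, and such trees are counted by C_14. So Y = C_14 = 2674440.
Paths of 10 up- and 10 down-steps that never dip below the axis are Dyck paths; their count is C_10. So Z = C_10 = 16796.
X + Y − Z = 58786 + 2674440 − 16796 = 2716430.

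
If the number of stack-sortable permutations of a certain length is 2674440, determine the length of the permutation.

14

Stack-sortable permutations of [n] are counted by C_n. The Catalan number equal to 2674440 is C_14.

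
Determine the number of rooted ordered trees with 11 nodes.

Rooted ordered (plane) trees on m nodes have m−1 edges and are counted by C_{m−1}; m = 11 gives C_10.
C_10 = C_9 · 2(2·9+1)/(9+2) = 4862 · 38/11 = 16796.

16796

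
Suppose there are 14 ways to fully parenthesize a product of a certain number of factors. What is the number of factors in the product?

Parenthesizations of m factors are counted by C_{m−1}; 14 = C_4.
So the index is 4, and the number of factors is 4 + 1 = 5.

5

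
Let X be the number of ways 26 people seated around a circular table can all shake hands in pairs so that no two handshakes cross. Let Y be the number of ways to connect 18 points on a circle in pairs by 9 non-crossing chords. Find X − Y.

738038

Non-crossing handshake pairings of 2n people are counted by C_n; 26 people gives n = 13. So X = C_13 = 742900.
Non-crossing perfect matchings of 2n points on a circle are counted by C_n; with 18 points, n = 9. So Y = C_9 = 4862.
X − Y = 742900 − 4862 = 738038.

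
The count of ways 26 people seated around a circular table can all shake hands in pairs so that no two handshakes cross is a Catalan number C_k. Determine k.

13

With 26 = 2·13 people, non-crossing handshake pairings are non-crossing perfect matchings on a circle, counted by C_13.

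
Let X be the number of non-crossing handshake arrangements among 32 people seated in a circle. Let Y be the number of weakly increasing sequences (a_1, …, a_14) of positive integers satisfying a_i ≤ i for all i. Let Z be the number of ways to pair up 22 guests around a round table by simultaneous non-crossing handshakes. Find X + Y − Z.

Non-crossing handshake pairings of 2n people are counted by C_n; 32 people gives n = 16. So X = C_16 = 35357670.
Such sub-staircase sequences of length n are counted by C_n; here n = 14. So Y = C_14 = 2674440.
With 22 = 2·11 people, non-crossing handshake pairings are non-crossing perfect matchings on a circle, counted by C_11. So Z = C_11 = 58786.
X + Y − Z = 35357670 + 2674440 − 58786 = 37973324.

37973324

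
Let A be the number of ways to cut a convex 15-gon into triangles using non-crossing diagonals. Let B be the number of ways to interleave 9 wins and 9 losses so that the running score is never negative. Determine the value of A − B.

738038

The number of triangulations of a 15-gon is the Catalan number C_13 (index = sides − 2). So A = C_13 = 742900.
Ballot sequences with n votes each where one side never trails are Dyck words, counted by C_n; here n = 9. So B = C_9 = 4862.
A − B = 742900 − 4862 = 738038.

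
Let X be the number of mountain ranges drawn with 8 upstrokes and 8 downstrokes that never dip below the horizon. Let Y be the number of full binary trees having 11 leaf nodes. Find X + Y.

18226

Paths of 8 up- and 8 down-steps that never dip below the axis are Dyck paths; their count is C_8. So X = C_8 = 1430.
Full binary trees with 11 leaves have 11−1 = 10 internal nodes, so there are C_10 of them. So Y = C_10 = 16796.
X + Y = 1430 + 16796 = 18226.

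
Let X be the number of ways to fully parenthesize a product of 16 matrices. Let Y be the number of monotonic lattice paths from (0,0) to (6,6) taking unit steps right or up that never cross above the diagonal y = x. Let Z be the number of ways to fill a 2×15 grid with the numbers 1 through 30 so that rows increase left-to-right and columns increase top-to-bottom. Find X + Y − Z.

Parenthesizations of m factors correspond to full binary trees with m leaves, counted by C_{m−1}; m = 16 gives C_15. So X = C_15 = 9694845.
Monotone paths in an n×n grid that stay weakly below the diagonal are counted by C_n; here n = 6. So Y = C_6 = 132.
By the hook-length formula (or a Dyck-path bijection), SYT of shape 2×15 number C_15. So Z = C_15 = 9694845.
X + Y − Z = 9694845 + 132 − 9694845 = 132.

132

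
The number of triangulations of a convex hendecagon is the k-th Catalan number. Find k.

9

The number of triangulations of an 11-gon is the Catalan number C_9 (index = sides − 2).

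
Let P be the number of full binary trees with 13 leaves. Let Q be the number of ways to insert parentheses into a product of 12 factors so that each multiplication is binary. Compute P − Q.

149226

Full binary trees with 13 leaves have 13−1 = 12 internal nodes, so there are C_12 of them. So P = C_12 = 208012.
Ways to associate a product of 12 factors correspond to binary trees on 12 leaves, so the count is C_11. So Q = C_11 = 58786.
P − Q = 208012 − 58786 = 149226.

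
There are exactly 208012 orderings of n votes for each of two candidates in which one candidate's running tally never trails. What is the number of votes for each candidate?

12

Such ballot sequences with n votes each are counted by C_n; 208012 = C_12.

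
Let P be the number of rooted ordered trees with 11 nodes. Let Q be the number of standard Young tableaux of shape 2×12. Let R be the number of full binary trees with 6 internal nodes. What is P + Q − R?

Rooted ordered (plane) trees on m nodes have m−1 edges and are counted by C_{m−1}; m = 11 gives C_10. So P = C_10 = 16796.
By the hook-length formula (or a Dyck-path bijection), SYT of shape 2×12 number C_12. So Q = C_12 = 208012.
The number of full binary trees on 6 internal nodes is the Catalan number C_6. So R = C_6 = 132.
P + Q − R = 16796 + 208012 − 132 = 224676.

224676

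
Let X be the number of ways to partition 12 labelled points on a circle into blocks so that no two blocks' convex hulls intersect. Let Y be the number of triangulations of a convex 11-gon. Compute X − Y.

203150

The non-crossing partitions of [12] form a lattice of size C_12. So X = C_12 = 208012.
Triangulations of a convex m-gon are counted by C_{m−2}; with m = 11 this is C_9. So Y = C_9 = 4862.
X − Y = 208012 − 4862 = 203150.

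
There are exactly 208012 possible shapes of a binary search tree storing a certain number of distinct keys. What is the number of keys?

Binary search tree shapes on n keys are counted by C_n; 208012 = C_12.

12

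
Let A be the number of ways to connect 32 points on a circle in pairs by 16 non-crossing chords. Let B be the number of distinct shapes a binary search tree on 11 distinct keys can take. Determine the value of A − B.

35298884

Pairing 32 circle points by 16 non-crossing chords gives C_16 matchings. So A = C_16 = 35357670.
Rooted binary trees with 11 nodes (each child slot possibly empty) number C_11. So B = C_11 = 58786.
A − B = 35357670 − 58786 = 35298884.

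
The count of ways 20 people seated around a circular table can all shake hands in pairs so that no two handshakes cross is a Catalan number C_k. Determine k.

10

With 20 = 2·10 people, non-crossing handshake pairings are non-crossing perfect matchings on a circle, counted by C_10.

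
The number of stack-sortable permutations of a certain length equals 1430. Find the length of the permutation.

Stack-sortable permutations of [n] are counted by C_n; 1430 = C_8.

8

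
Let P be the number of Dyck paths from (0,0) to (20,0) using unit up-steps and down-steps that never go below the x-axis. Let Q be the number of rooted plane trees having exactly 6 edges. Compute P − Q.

A Dyck path with 10 up-steps and 10 down-steps has semilength 10, so there are C_10 of them. So P = C_10 = 16796.
Rooted ordered trees with n edges are counted by C_n; here n = 6. So Q = C_6 = 132.
P − Q = 16796 − 132 = 16664.

16664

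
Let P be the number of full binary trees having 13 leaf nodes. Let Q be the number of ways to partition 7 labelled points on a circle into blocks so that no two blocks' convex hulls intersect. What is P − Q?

207583

Full binary trees with 13 leaves have 13−1 = 12 internal nodes, so there are C_12 of them. So P = C_12 = 208012.
The non-crossing partitions of [7] form a lattice of size C_7. So Q = C_7 = 429.
P − Q = 208012 − 429 = 207583.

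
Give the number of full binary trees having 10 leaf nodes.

4862

Full binary trees with 10 leaves have 10−1 = 9 internal nodes, so there are C_9 of them.
C_9 = 4862.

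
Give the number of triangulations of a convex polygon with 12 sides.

Triangulations of a convex m-gon are counted by C_{m−2}; with m = 12 this is C_10.
C_10 = 16796.

16796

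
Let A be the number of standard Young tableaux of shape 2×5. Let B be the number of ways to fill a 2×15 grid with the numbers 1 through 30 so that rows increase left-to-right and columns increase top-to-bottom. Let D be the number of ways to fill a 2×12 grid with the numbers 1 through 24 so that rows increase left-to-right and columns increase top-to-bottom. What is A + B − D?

By the hook-length formula (or a Dyck-path bijection), SYT of shape 2×5 number C_5. So A = C_5 = 42.
By the hook-length formula (or a Dyck-path bijection), SYT of shape 2×15 number C_15. So B = C_15 = 9694845.
By the hook-length formula (or a Dyck-path bijection), SYT of shape 2×12 number C_12. So D = C_12 = 208012.
A + B − D = 42 + 9694845 − 208012 = 9486875.

9486875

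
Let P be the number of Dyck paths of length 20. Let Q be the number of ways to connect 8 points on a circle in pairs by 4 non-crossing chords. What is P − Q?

A Dyck path with 10 up-steps and 10 down-steps has semilength 10, so there are C_10 of them. So P = C_10 = 16796.
Non-crossing perfect matchings of 2n points on a circle are counted by C_n; with 8 points, n = 4. So Q = C_4 = 14.
P − Q = 16796 − 14 = 16782.

16782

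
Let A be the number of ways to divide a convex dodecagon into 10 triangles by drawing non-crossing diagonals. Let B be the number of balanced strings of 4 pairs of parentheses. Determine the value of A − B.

16782

A convex 12-gon is triangulated into 10 triangles, and the number of such triangulations is the Catalan number C_{12−2} = C_10. So A = C_10 = 16796.
Balanced strings of n pairs of brackets are counted by C_n; here n = 4. So B = C_4 = 14.
A − B = 16796 − 14 = 16782.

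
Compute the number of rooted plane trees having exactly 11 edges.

A rooted plane tree with 11 edges has 12 nodes, and the count is C_11.
C_11 = C(22,11)/12 = 705432/12 = 58786.

58786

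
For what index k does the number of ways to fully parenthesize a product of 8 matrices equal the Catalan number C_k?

7

Bracketing 8 factors into binary products is counted by C_{8−1} = C_7.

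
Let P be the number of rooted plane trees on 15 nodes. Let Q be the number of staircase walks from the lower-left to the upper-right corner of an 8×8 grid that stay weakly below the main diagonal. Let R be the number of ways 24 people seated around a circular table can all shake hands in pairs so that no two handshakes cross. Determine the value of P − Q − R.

Rooted ordered (plane) trees on m nodes have m−1 edges and are counted by C_{m−1}; m = 15 gives C_14. So P = C_14 = 2674440.
Sub-diagonal monotone paths from (0,0) to (8,8) biject with Dyck paths of semilength 8, giving C_8. So Q = C_8 = 1430.
Non-crossing handshake pairings of 2n people are counted by C_n; 24 people gives n = 12. So R = C_12 = 208012.
P − Q − R = 2674440 − 1430 − 208012 = 2464998.

2464998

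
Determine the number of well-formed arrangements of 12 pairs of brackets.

A balanced arrangement of 12 bracket pairs is a Dyck word of semilength 12, so the count is C_12.
C_12 = C(24,12)/13 = 2704156/13 = 208012.

208012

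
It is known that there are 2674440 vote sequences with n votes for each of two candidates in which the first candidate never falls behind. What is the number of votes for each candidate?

14

Such ballot sequences with n votes each are counted by C_n, and C_14 = 2674440.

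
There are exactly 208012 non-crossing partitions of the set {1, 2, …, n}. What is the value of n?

Non-crossing partitions of [n] are counted by C_n; 208012 = C_12.

12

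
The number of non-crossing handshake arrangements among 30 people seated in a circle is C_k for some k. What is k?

15

With 30 = 2·15 people, non-crossing handshake pairings are non-crossing perfect matchings on a circle, counted by C_15.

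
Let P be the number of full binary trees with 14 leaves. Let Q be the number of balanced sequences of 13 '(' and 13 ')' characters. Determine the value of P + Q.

1485800

A full binary tree with L leaves has L−1 internal nodes and is counted by C_{L−1}; L = 14 gives C_13. So P = C_13 = 742900.
Balanced strings of n pairs of brackets are counted by C_n; here n = 13. So Q = C_13 = 742900.
P + Q = 742900 + 742900 = 1485800.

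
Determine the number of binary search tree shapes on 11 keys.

58786

Binary trees (left/right distinguished) on n nodes are counted by C_n; here n = 11.
C_11 = C(22,11)/12 = 705432/12 = 58786.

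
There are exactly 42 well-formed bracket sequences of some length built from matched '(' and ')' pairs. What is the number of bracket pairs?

5

Balanced strings of n bracket-pairs are counted by C_n; 42 = C_5.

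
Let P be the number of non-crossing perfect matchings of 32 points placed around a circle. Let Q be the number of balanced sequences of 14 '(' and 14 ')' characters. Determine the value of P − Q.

32683230

Pairing 32 circle points by 16 non-crossing chords gives C_16 matchings. So P = C_16 = 35357670.
With 14 pairs the number of balanced bracket strings is the Catalan number C_14. So Q = C_14 = 2674440.
P − Q = 35357670 − 2674440 = 32683230.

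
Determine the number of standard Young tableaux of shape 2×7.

Standard Young tableaux of shape 2×n are counted by C_n; here n = 7.
C_7 = C(14,7)/8 = 3432/8 = 429.

429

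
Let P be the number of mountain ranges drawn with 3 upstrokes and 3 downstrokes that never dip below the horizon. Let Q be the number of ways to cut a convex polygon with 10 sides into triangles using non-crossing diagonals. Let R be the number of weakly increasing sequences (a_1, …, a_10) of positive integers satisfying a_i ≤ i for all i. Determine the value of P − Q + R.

15371

Dyck paths of semilength n (length 2n) are counted by C_n; here n = 3. So P = C_3 = 5.
The number of triangulations of a 10-gon is the Catalan number C_8 (index = sides − 2). So Q = C_8 = 1430.
Such sub-staircase sequences of length n are counted by C_n; here n = 10. So R = C_10 = 16796.
P − Q + R = 5 − 1430 + 16796 = 15371.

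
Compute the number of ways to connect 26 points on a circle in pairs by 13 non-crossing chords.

Pairing 26 circle points by 13 non-crossing chords gives C_13 matchings.
C_13 = C(26,13)/14 = 10400600/14 = 742900.

742900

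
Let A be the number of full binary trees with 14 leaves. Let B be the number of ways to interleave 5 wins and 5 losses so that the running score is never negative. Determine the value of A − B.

742858

A full binary tree with L leaves has L−1 internal nodes and is counted by C_{L−1}; L = 14 gives C_13. So A = C_13 = 742900.
Reading a vote for the leader as '(' and for the other as ')' turns such a sequence into a balanced string of 5 pairs, so the count is C_5. So B = C_5 = 42.
A − B = 742900 − 42 = 742858.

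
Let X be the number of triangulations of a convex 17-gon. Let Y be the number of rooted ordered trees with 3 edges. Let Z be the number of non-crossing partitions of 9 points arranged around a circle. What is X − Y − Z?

9689978

The number of triangulations of a 17-gon is the Catalan number C_15 (index = sides − 2). So X = C_15 = 9694845.
A rooted plane tree with 3 edges has 4 nodes, and the count is C_3. So Y = C_3 = 5.
The non-crossing partitions of [9] form a lattice of size C_9. So Z = C_9 = 4862.
X − Y − Z = 9694845 − 5 − 4862 = 9689978.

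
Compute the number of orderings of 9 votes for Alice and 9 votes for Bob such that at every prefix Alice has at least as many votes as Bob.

4862

Ballot sequences with n votes each where one side never trails are Dyck words, counted by C_n; here n = 9.
C_9 = C(18,9)/10 = 48620/10 = 4862.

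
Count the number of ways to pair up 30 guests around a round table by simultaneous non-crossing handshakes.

9694845

With 30 = 2·15 people, non-crossing handshake pairings are non-crossing perfect matchings on a circle, counted by C_15.
C_15 = 9694845.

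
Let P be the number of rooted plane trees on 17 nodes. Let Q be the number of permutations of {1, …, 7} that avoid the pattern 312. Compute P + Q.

A rooted plane tree on 17 nodes has 16 edges, and such trees are counted by C_16. So P = C_16 = 35357670.
For any fixed pattern of length 3, the pattern-avoiding permutations of [7] number C_7. So Q = C_7 = 429.
P + Q = 35357670 + 429 = 35358099.

35358099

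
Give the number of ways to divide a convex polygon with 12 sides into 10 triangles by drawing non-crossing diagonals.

16796

A convex 12-gon is triangulated into 10 triangles, and the number of such triangulations is the Catalan number C_{12−2} = C_10.
C_10 = 16796.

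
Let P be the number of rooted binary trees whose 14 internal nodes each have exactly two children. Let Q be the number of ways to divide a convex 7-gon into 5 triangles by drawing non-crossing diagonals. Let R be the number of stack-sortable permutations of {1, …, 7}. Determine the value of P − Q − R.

2673969

Full binary trees with n internal nodes are counted by C_n; here n = 14. So P = C_14 = 2674440.
A convex 7-gon is triangulated into 5 triangles, and the number of such triangulations is the Catalan number C_{7−2} = C_5. So Q = C_5 = 42.
Stack-sortable permutations are exactly the 231-avoiding ones, counted by C_n; here n = 7. So R = C_7 = 429.
P − Q − R = 2674440 − 42 − 429 = 2673969.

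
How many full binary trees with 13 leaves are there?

208012

Full binary trees with 13 leaves have 13−1 = 12 internal nodes, so there are C_12 of them.
C_12 = C(24,12)/13 = 2704156/13 = 208012.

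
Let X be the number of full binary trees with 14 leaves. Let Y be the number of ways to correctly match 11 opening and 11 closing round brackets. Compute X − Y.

A full binary tree with L leaves has L−1 internal nodes and is counted by C_{L−1}; L = 14 gives C_13. So X = C_13 = 742900.
With 11 pairs the number of balanced bracket strings is the Catalan number C_11. So Y = C_11 = 58786.
X − Y = 742900 − 58786 = 684114.

684114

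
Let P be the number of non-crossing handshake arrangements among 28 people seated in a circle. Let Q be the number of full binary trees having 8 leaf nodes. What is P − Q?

2674011

Non-crossing handshake pairings of 2n people are counted by C_n; 28 people gives n = 14. So P = C_14 = 2674440.
A full binary tree with L leaves has L−1 internal nodes and is counted by C_{L−1}; L = 8 gives C_7. So Q = C_7 = 429.
P − Q = 2674440 − 429 = 2674011.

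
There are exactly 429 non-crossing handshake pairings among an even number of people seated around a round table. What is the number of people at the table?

14

Non-crossing handshake pairings of 2n people are counted by C_n; 429 = C_7.
So n = 7, and there are 2n = 14 people.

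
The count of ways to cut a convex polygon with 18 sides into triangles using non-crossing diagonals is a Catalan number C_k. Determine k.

16

Triangulations of a convex m-gon are counted by C_{m−2}; with m = 18 this is C_16.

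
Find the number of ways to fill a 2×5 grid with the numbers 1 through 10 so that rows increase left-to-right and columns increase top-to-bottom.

42

Standard Young tableaux of shape 2×n are counted by C_n; here n = 5.
C_5 = C(10,5)/6 = 252/6 = 42.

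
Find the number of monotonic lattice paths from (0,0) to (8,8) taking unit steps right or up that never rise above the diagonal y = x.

Sub-diagonal monotone paths from (0,0) to (8,8) biject with Dyck paths of semilength 8, giving C_8.
C_8 = C_7 · 2(2·7+1)/(7+2) = 429 · 30/9 = 1430.

1430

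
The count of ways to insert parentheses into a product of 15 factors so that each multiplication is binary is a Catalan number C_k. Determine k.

Ways to associate a product of 15 factors correspond to binary trees on 15 leaves, so the count is C_14.

14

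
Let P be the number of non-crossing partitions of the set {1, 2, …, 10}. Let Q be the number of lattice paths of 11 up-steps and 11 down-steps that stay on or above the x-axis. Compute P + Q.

Non-crossing partitions of an n-element set are counted by C_n; here n = 10. So P = C_10 = 16796.
Dyck paths of semilength n (length 2n) are counted by C_n; here n = 11. So Q = C_11 = 58786.
P + Q = 16796 + 58786 = 75582.

75582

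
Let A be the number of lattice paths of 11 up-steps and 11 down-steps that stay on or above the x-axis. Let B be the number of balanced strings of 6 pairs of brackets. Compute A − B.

A Dyck path with 11 up-steps and 11 down-steps has semilength 11, so there are C_11 of them. So A = C_11 = 58786.
A balanced arrangement of 6 bracket pairs is a Dyck word of semilength 6, so the count is C_6. So B = C_6 = 132.
A − B = 58786 − 132 = 58654.

58654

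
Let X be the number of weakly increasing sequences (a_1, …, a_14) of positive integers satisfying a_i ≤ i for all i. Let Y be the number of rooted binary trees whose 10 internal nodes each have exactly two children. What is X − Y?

Weakly increasing sequences with a_i ≤ i biject with Dyck paths of semilength 14, so there are C_14. So X = C_14 = 2674440.
The number of full binary trees on 10 internal nodes is the Catalan number C_10. So Y = C_10 = 16796.
X − Y = 2674440 − 16796 = 2657644.

2657644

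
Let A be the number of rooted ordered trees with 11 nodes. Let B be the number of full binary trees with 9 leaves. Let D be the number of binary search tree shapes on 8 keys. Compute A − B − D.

13936

Rooted ordered (plane) trees on m nodes have m−1 edges and are counted by C_{m−1}; m = 11 gives C_10. So A = C_10 = 16796.
Full binary trees with 9 leaves have 9−1 = 8 internal nodes, so there are C_8 of them. So B = C_8 = 1430.
There are C_n binary search tree shapes on n keys; with n = 8 that is C_8. So D = C_8 = 1430.
A − B − D = 16796 − 1430 − 1430 = 13936.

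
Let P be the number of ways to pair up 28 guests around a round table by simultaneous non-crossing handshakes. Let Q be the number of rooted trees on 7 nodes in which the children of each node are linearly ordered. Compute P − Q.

2674308

With 28 = 2·14 people, non-crossing handshake pairings are non-crossing perfect matchings on a circle, counted by C_14. So P = C_14 = 2674440.
A rooted plane tree on 7 nodes has 6 edges, and such trees are counted by C_6. So Q = C_6 = 132.
P − Q = 2674440 − 132 = 2674308.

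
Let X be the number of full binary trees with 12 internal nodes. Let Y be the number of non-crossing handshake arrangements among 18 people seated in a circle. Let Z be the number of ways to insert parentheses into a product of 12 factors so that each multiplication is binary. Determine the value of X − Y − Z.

The number of full binary trees on 12 internal nodes is the Catalan number C_12. So X = C_12 = 208012.
With 18 = 2·9 people, non-crossing handshake pairings are non-crossing perfect matchings on a circle, counted by C_9. So Y = C_9 = 4862.
Parenthesizations of m factors correspond to full binary trees with m leaves, counted by C_{m−1}; m = 12 gives C_11. So Z = C_11 = 58786.
X − Y − Z = 208012 − 4862 − 58786 = 144364.

144364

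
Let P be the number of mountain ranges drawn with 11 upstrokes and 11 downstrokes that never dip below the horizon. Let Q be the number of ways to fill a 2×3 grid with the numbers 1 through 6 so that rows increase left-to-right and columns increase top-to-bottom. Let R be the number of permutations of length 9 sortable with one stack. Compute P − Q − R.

53919

Paths of 11 up- and 11 down-steps that never dip below the axis are Dyck paths; their count is C_11. So P = C_11 = 58786.
By the hook-length formula (or a Dyck-path bijection), SYT of shape 2×3 number C_3. So Q = C_3 = 5.
By Knuth's characterisation, the stack-sortable permutations of length 9 are the 231-avoiders, numbering C_9. So R = C_9 = 4862.
P − Q − R = 58786 − 5 − 4862 = 53919.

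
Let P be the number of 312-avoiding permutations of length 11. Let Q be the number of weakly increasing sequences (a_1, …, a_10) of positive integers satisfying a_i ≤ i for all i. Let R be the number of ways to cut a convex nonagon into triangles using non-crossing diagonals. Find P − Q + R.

For any fixed pattern of length 3, the pattern-avoiding permutations of [11] number C_11. So P = C_11 = 58786.
Such sub-staircase sequences of length n are counted by C_n; here n = 10. So Q = C_10 = 16796.
The number of triangulations of a 9-gon is the Catalan number C_7 (index = sides − 2). So R = C_7 = 429.
P − Q + R = 58786 − 16796 + 429 = 42419.

42419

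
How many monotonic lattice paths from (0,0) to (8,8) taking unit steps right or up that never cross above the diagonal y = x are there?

1430

Sub-diagonal monotone paths from (0,0) to (8,8) biject with Dyck paths of semilength 8, giving C_8.
C_8 = 1430.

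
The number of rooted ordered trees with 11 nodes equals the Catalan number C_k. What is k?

A rooted plane tree on 11 nodes has 10 edges, and such trees are counted by C_10.

10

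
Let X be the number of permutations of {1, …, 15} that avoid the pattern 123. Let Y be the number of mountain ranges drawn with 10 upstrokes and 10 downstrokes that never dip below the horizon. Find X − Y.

Permutations of [n] avoiding any single length-3 pattern are counted by C_n; here n = 15. So X = C_15 = 9694845.
Paths of 10 up- and 10 down-steps that never dip below the axis are Dyck paths; their count is C_10. So Y = C_10 = 16796.
X − Y = 9694845 − 16796 = 9678049.

9678049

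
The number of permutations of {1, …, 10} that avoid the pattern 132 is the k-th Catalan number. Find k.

Permutations of [n] avoiding any single length-3 pattern are counted by C_n; here n = 10.

10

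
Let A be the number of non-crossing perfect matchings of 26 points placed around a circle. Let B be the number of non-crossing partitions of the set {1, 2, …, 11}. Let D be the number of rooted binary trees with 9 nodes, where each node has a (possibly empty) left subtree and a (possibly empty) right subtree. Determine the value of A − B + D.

Pairing 26 circle points by 13 non-crossing chords gives C_13 matchings. So A = C_13 = 742900.
The non-crossing partitions of [11] form a lattice of size C_11. So B = C_11 = 58786.
Rooted binary trees with 9 nodes (each child slot possibly empty) number C_9. So D = C_9 = 4862.
A − B + D = 742900 − 58786 + 4862 = 688976.

688976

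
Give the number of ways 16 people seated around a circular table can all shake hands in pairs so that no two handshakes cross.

With 16 = 2·8 people, non-crossing handshake pairings are non-crossing perfect matchings on a circle, counted by C_8.
C_8 = C(16,8)/9 = 12870/9 = 1430.

1430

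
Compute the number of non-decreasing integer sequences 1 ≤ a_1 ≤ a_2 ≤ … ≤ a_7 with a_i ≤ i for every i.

Weakly increasing sequences with a_i ≤ i biject with Dyck paths of semilength 7, so there are C_7.
C_7 = C(14,7)/8 = 3432/8 = 429.

429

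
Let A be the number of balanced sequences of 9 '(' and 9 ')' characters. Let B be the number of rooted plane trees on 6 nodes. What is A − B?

4820

Balanced strings of n pairs of brackets are counted by C_n; here n = 9. So A = C_9 = 4862.
A rooted plane tree on 6 nodes has 5 edges, and such trees are counted by C_5. So B = C_5 = 42.
A − B = 4862 − 42 = 4820.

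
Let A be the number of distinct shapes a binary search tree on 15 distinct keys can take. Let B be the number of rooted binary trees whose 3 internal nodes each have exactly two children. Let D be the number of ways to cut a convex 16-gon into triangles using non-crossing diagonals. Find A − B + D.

There are C_n binary search tree shapes on n keys; with n = 15 that is C_15. So A = C_15 = 9694845.
The number of full binary trees on 3 internal nodes is the Catalan number C_3. So B = C_3 = 5.
The number of triangulations of a 16-gon is the Catalan number C_14 (index = sides − 2). So D = C_14 = 2674440.
A − B + D = 9694845 − 5 + 2674440 = 12369280.

12369280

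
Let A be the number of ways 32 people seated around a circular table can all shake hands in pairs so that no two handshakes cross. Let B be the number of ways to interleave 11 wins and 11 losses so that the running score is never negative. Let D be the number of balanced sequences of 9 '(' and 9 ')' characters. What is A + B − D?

With 32 = 2·16 people, non-crossing handshake pairings are non-crossing perfect matchings on a circle, counted by C_16. So A = C_16 = 35357670.
Ballot sequences with n votes each where one side never trails are Dyck words, counted by C_n; here n = 11. So B = C_11 = 58786.
A balanced arrangement of 9 bracket pairs is a Dyck word of semilength 9, so the count is C_9. So D = C_9 = 4862.
A + B − D = 35357670 + 58786 − 4862 = 35411594.

35411594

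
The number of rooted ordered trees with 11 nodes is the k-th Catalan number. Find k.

Rooted ordered (plane) trees on m nodes have m−1 edges and are counted by C_{m−1}; m = 11 gives C_10.

10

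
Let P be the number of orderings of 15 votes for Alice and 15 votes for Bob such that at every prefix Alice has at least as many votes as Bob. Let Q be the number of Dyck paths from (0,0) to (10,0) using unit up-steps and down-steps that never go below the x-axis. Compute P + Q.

9694887

Ballot sequences with n votes each where one side never trails are Dyck words, counted by C_n; here n = 15. So P = C_15 = 9694845.
Paths of 5 up- and 5 down-steps that never dip below the axis are Dyck paths; their count is C_5. So Q = C_5 = 42.
P + Q = 9694845 + 42 = 9694887.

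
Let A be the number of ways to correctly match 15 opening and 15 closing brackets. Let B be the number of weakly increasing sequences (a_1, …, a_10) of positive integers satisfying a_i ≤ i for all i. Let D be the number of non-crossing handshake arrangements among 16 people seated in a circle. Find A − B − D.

A balanced arrangement of 15 bracket pairs is a Dyck word of semilength 15, so the count is C_15. So A = C_15 = 9694845.
Weakly increasing sequences with a_i ≤ i biject with Dyck paths of semilength 10, so there are C_10. So B = C_10 = 16796.
Non-crossing handshake pairings of 2n people are counted by C_n; 16 people gives n = 8. So D = C_8 = 1430.
A − B − D = 9694845 − 16796 − 1430 = 9676619.

9676619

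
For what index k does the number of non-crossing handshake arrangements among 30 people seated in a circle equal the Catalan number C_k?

15

With 30 = 2·15 people, non-crossing handshake pairings are non-crossing perfect matchings on a circle, counted by C_15.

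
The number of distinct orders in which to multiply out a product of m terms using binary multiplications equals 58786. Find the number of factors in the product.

12

Parenthesizations of m factors are counted by C_{m−1}. Since C_11 = 58786, the index is 11.
So the index is 11, and the number of factors is 11 + 1 = 12.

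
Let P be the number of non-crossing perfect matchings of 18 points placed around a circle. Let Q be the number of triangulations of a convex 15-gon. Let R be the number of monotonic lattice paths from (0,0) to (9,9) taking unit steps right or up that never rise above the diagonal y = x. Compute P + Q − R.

Non-crossing perfect matchings of 2n points on a circle are counted by C_n; with 18 points, n = 9. So P = C_9 = 4862.
A convex 15-gon is triangulated into 13 triangles, and the number of such triangulations is the Catalan number C_{15−2} = C_13. So Q = C_13 = 742900.
Monotone paths in an n×n grid that stay weakly below the diagonal are counted by C_n; here n = 9. So R = C_9 = 4862.
P + Q − R = 4862 + 742900 − 4862 = 742900.

742900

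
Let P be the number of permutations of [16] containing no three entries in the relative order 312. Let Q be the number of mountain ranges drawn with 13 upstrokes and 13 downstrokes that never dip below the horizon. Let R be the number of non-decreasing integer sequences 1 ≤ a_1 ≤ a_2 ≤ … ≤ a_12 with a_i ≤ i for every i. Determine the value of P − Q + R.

For any fixed pattern of length 3, the pattern-avoiding permutations of [16] number C_16. So P = C_16 = 35357670.
Dyck paths of semilength n (length 2n) are counted by C_n; here n = 13. So Q = C_13 = 742900.
Weakly increasing sequences with a_i ≤ i biject with Dyck paths of semilength 12, so there are C_12. So R = C_12 = 208012.
P − Q + R = 35357670 − 742900 + 208012 = 34822782.

34822782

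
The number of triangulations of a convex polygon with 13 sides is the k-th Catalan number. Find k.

A convex 13-gon is triangulated into 11 triangles, and the number of such triangulations is the Catalan number C_{13−2} = C_11.

11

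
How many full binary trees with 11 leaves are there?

16796

Full binary trees with 11 leaves have 11−1 = 10 internal nodes, so there are C_10 of them.
C_10 = C_9 · 2(2·9+1)/(9+2) = 4862 · 38/11 = 16796.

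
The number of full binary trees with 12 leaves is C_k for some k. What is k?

11

Full binary trees with 12 leaves have 12−1 = 11 internal nodes, so there are C_11 of them.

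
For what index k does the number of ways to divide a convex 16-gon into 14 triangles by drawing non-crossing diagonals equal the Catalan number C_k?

14

Triangulations of a convex m-gon are counted by C_{m−2}; with m = 16 this is C_14.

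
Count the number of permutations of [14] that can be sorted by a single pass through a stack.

2674440

By Knuth's characterisation, the stack-sortable permutations of length 14 are the 231-avoiders, numbering C_14.
C_14 = C(28,14)/15 = 40116600/15 = 2674440.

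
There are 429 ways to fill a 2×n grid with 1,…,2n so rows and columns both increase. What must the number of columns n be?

Standard Young tableaux of shape 2×n are counted by C_n, and C_7 = 429.

7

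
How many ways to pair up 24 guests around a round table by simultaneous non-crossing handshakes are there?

208012

Non-crossing handshake pairings of 2n people are counted by C_n; 24 people gives n = 12.
C_12 = 208012.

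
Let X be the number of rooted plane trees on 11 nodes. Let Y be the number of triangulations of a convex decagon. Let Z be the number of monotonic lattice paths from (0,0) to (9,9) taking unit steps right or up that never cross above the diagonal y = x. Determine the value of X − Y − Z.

10504

A rooted plane tree on 11 nodes has 10 edges, and such trees are counted by C_10. So X = C_10 = 16796.
A convex 10-gon is triangulated into 8 triangles, and the number of such triangulations is the Catalan number C_{10−2} = C_8. So Y = C_8 = 1430.
Sub-diagonal monotone paths from (0,0) to (9,9) biject with Dyck paths of semilength 9, giving C_9. So Z = C_9 = 4862.
X − Y − Z = 16796 − 1430 − 4862 = 10504.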